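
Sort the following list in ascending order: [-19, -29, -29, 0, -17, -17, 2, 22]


Original list: [-19, -29, -29, 0, -17, -17, 2, 22]
Repeatedly take the smallest remaining element:
  Remaining [-19, -29, -29, 0, -17, -17, 2, 22] -> smallest is -29
  Remaining [-19, -29, 0, -17, -17, 2, 22] -> smallest is -29
  Remaining [-19, 0, -17, -17, 2, 22] -> smallest is -19
  Remaining [0, -17, -17, 2, 22] -> smallest is -17
  Remaining [0, -17, 2, 22] -> smallest is -17
  Remaining [0, 2, 22] -> smallest is 0
  Remaining [2, 22] -> smallest is 2
  Remaining [22] -> smallest is 22
Collecting the picks in order gives the sorted list.
Final answer: [-29, -29, -19, -17, -17, 0, 2, 22]


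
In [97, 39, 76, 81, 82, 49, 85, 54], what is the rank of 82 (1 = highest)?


Sort descending: [97, 85, 82, 81, 76, 54, 49, 39]
Find 82 in the sorted list.
82 is at position 3.
Final answer: 3


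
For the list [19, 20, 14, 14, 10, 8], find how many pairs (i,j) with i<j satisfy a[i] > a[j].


For each element, count the later elements that are smaller than it:
  19 (index 0): smaller elements after it = [14, 14, 10, 8] -> 4
  20 (index 1): smaller elements after it = [14, 14, 10, 8] -> 4
  14 (index 2): smaller elements after it = [10, 8] -> 2
  14 (index 3): smaller elements after it = [10, 8] -> 2
  10 (index 4): smaller elements after it = [8] -> 1
Total inversions = 4 + 4 + 2 + 2 + 1 = 13
Final answer: 13


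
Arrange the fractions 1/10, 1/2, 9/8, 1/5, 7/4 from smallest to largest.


Convert to decimal for comparison:
  1/10 = 0.1
  1/2 = 0.5
  9/8 = 1.125
  1/5 = 0.2
  7/4 = 1.75
Decimals in increasing order: 0.1 < 0.2 < 0.5 < 1.125 < 1.75
Writing each back as its fraction gives the sorted order.
Final answer: 1/10, 1/5, 1/2, 9/8, 7/4


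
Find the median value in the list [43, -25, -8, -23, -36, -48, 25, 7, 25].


First, sort the list: [-48, -36, -25, -23, -8, 7, 25, 25, 43]
The list has 9 elements (odd count).
The middle index is 4 (0-based), and the element there is -8.
Final answer: -8


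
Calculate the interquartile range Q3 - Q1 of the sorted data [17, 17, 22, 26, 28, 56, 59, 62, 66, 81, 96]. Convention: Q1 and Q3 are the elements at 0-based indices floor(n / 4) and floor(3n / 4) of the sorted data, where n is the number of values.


The data has n = 11 elements.
Q1 index = floor(11 / 4) = floor(2.75) = 2; Q3 index = floor(3 * 11 / 4) = floor(8.25) = 8
Q1 = element at index 2 = 22
Q3 = element at index 8 = 66
IQR = 66 - 22 = 44
Final answer: 44


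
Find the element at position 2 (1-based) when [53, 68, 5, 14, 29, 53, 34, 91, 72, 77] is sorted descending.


Sort descending: [91, 77, 72, 68, 53, 53, 34, 29, 14, 5]
The 2nd element (1-indexed) is at index 1.
Value = 77
Final answer: 77


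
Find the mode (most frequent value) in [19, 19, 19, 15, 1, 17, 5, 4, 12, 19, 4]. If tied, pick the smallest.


Count the frequency of each value:
  1 appears 1 time(s)
  4 appears 2 time(s)
  5 appears 1 time(s)
  12 appears 1 time(s)
  15 appears 1 time(s)
  17 appears 1 time(s)
  19 appears 4 time(s)
Maximum frequency is 4.
Only 19 reaches that frequency, so it is the mode.
Final answer: 19


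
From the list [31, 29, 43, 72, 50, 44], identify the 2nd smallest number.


Sort ascending: [29, 31, 43, 44, 50, 72]
The 2nd element (1-indexed) is at index 1.
Value = 31
Final answer: 31


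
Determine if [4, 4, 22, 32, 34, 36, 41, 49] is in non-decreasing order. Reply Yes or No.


Check consecutive pairs:
  4 <= 4? True
  4 <= 22? True
  22 <= 32? True
  32 <= 34? True
  34 <= 36? True
  36 <= 41? True
  41 <= 49? True
Every consecutive pair is in order, so the list is non-decreasing.
Final answer: Yes


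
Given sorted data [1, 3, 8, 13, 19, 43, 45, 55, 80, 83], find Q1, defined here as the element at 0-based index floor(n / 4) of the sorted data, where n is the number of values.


The list has n = 10 elements.
Q1 index = floor(10 / 4) = floor(2.5) = 2
Counting from index 0 in the sorted data, the element at index 2 is 8.
Final answer: 8


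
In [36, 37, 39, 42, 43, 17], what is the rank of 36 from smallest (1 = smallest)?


Sort ascending: [17, 36, 37, 39, 42, 43]
Find 36 in the sorted list.
36 is at position 2 (1-indexed).
Final answer: 2


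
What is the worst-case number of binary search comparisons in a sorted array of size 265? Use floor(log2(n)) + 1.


Binary search halves the search space each step.
Maximum comparisons = floor(log2(265)) + 1
log2(265) = 8.0498
floor(log2(265)) = 8, so 8 + 1 = 9
Final answer: 9


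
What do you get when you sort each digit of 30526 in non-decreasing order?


The number 30526 has digits: 3, 0, 5, 2, 6
Sorted: 0, 2, 3, 5, 6
Joining the sorted digits gives the result.
Final answer: 02356


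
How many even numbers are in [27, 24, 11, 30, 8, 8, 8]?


Check each element:
  27 is odd
  24 is even
  11 is odd
  30 is even
  8 is even
  8 is even
  8 is even
Evens: [24, 30, 8, 8, 8]
Count of evens = 5
Final answer: 5


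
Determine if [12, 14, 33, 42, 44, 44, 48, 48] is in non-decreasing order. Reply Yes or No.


Check consecutive pairs:
  12 <= 14? True
  14 <= 33? True
  33 <= 42? True
  42 <= 44? True
  44 <= 44? True
  44 <= 48? True
  48 <= 48? True
Every consecutive pair is in order, so the list is non-decreasing.
Final answer: Yes


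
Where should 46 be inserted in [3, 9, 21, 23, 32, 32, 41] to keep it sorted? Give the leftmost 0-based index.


List is sorted: [3, 9, 21, 23, 32, 32, 41]
We need the leftmost position where 46 can be inserted, i.e. the first index whose element is >= 46 (or the end of the list if none is).
Binary search with low=0, high=7 (0-based indices):
  low=0, high=7, mid=3: a[3]=23 < 46, so low = 4
  low=4, high=7, mid=5: a[5]=32 < 46, so low = 6
  low=6, high=7, mid=6: a[6]=41 < 46, so low = 7
Now low = high = 7, so the insertion index is 7.
Final answer: 7


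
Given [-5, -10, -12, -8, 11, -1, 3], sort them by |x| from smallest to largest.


Compute absolute values:
  |-5| = 5
  |-10| = 10
  |-12| = 12
  |-8| = 8
  |11| = 11
  |-1| = 1
  |3| = 3
Absolute values in increasing order: 1 < 3 < 5 < 8 < 10 < 11 < 12
Listing the original numbers in that order gives the answer.
Final answer: [-1, 3, -5, -8, -10, 11, -12]


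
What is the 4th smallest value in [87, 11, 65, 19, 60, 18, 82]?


Sort ascending: [11, 18, 19, 60, 65, 82, 87]
The 4th element (1-indexed) is at index 3.
Value = 60
Final answer: 60


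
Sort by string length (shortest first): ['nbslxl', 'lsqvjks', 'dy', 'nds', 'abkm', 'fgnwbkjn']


Compute lengths:
  'nbslxl' has length 6
  'lsqvjks' has length 7
  'dy' has length 2
  'nds' has length 3
  'abkm' has length 4
  'fgnwbkjn' has length 8
Lengths in increasing order: 2 < 3 < 4 < 6 < 7 < 8
Listing the words in that order gives the answer.
Final answer: ['dy', 'nds', 'abkm', 'nbslxl', 'lsqvjks', 'fgnwbkjn']


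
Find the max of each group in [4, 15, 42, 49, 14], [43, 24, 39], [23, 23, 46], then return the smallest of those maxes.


Find max of each group:
  Group 1: [4, 15, 42, 49, 14] -> max = 49
  Group 2: [43, 24, 39] -> max = 43
  Group 3: [23, 23, 46] -> max = 46
Maxes: [49, 43, 46]
Minimum of maxes = 43
Final answer: 43


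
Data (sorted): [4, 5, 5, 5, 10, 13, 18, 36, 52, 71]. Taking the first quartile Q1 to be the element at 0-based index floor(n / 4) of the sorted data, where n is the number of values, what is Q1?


The list has n = 10 elements.
Q1 index = floor(10 / 4) = floor(2.5) = 2
Counting from index 0 in the sorted data, the element at index 2 is 5.
Final answer: 5


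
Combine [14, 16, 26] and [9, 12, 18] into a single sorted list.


List A: [14, 16, 26]
List B: [9, 12, 18]
Repeatedly compare the front elements and take the smaller:
  14 vs 9 -> take 9
  14 vs 12 -> take 12
  14 vs 18 -> take 14
  16 vs 18 -> take 16
  26 vs 18 -> take 18
  B is exhausted; append the rest of A: [26]
Final answer: [9, 12, 14, 16, 18, 26]


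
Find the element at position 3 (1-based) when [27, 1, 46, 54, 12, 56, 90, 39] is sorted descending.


Sort descending: [90, 56, 54, 46, 39, 27, 12, 1]
The 3rd element (1-indexed) is at index 2.
Value = 54
Final answer: 54


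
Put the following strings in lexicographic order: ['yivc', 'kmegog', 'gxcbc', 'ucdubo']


Compare strings character by character (the first differing letter decides):
  'gxcbc' < 'kmegog' since 'g' < 'k' at position 1
  'kmegog' < 'ucdubo' since 'k' < 'u' at position 1
  'ucdubo' < 'yivc' since 'u' < 'y' at position 1
Chaining these comparisons gives the alphabetical order.
Final answer: ['gxcbc', 'kmegog', 'ucdubo', 'yivc']


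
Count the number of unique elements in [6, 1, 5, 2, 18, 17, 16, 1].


List all unique values:
Distinct values: [1, 2, 5, 6, 16, 17, 18]
Count = 7
Final answer: 7


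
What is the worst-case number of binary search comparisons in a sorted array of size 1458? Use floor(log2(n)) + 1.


Binary search halves the search space each step.
Maximum comparisons = floor(log2(1458)) + 1
log2(1458) = 10.5098
floor(log2(1458)) = 10, so 10 + 1 = 11
Final answer: 11


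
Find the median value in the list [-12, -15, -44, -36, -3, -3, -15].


First, sort the list: [-44, -36, -15, -15, -12, -3, -3]
The list has 7 elements (odd count).
The middle index is 3 (0-based), and the element there is -15.
Final answer: -15


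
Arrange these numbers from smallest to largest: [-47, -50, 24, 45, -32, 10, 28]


Original list: [-47, -50, 24, 45, -32, 10, 28]
Repeatedly take the smallest remaining element:
  Remaining [-47, -50, 24, 45, -32, 10, 28] -> smallest is -50
  Remaining [-47, 24, 45, -32, 10, 28] -> smallest is -47
  Remaining [24, 45, -32, 10, 28] -> smallest is -32
  Remaining [24, 45, 10, 28] -> smallest is 10
  Remaining [24, 45, 28] -> smallest is 24
  Remaining [45, 28] -> smallest is 28
  Remaining [45] -> smallest is 45
Collecting the picks in order gives the sorted list.
Final answer: [-50, -47, -32, 10, 24, 28, 45]


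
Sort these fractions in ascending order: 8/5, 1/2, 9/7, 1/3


Convert to decimal for comparison:
  8/5 = 1.6
  1/2 = 0.5
  9/7 = 1.2857
  1/3 = 0.3333
Decimals in increasing order: 0.3333 < 0.5 < 1.2857 < 1.6
Writing each back as its fraction gives the sorted order.
Final answer: 1/3, 1/2, 9/7, 8/5


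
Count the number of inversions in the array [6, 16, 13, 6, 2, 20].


For each element, count the later elements that are smaller than it:
  6 (index 0): smaller elements after it = [2] -> 1
  16 (index 1): smaller elements after it = [13, 6, 2] -> 3
  13 (index 2): smaller elements after it = [6, 2] -> 2
  6 (index 3): smaller elements after it = [2] -> 1
  2 (index 4): smaller elements after it = [] -> 0
Total inversions = 1 + 3 + 2 + 1 + 0 = 7
Final answer: 7


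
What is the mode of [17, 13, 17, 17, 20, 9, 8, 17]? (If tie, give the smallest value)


Count the frequency of each value:
  8 appears 1 time(s)
  9 appears 1 time(s)
  13 appears 1 time(s)
  17 appears 4 time(s)
  20 appears 1 time(s)
Maximum frequency is 4.
Only 17 reaches that frequency, so it is the mode.
Final answer: 17


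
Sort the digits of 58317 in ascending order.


The number 58317 has digits: 5, 8, 3, 1, 7
Sorted: 1, 3, 5, 7, 8
Joining the sorted digits gives the result.
Final answer: 13578


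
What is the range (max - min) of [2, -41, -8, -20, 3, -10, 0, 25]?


Maximum value: 25
Minimum value: -41
Range = 25 - (-41) = 66
Final answer: 66


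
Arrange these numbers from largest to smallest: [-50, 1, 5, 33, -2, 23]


Original list: [-50, 1, 5, 33, -2, 23]
Repeatedly take the largest remaining element:
  Remaining [-50, 1, 5, 33, -2, 23] -> largest is 33
  Remaining [-50, 1, 5, -2, 23] -> largest is 23
  Remaining [-50, 1, 5, -2] -> largest is 5
  Remaining [-50, 1, -2] -> largest is 1
  Remaining [-50, -2] -> largest is -2
  Remaining [-50] -> largest is -50
Collecting the picks in order gives the descending list.
Final answer: [33, 23, 5, 1, -2, -50]


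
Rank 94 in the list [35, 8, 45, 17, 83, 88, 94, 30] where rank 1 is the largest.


Sort descending: [94, 88, 83, 45, 35, 30, 17, 8]
Find 94 in the sorted list.
94 is at position 1.
Final answer: 1


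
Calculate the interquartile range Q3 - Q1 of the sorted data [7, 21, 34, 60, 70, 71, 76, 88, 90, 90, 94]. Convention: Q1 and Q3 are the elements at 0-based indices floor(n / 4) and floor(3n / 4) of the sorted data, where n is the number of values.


The data has n = 11 elements.
Q1 index = floor(11 / 4) = floor(2.75) = 2; Q3 index = floor(3 * 11 / 4) = floor(8.25) = 8
Q1 = element at index 2 = 34
Q3 = element at index 8 = 90
IQR = 90 - 34 = 56
Final answer: 56


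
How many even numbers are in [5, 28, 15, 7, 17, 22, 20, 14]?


Check each element:
  5 is odd
  28 is even
  15 is odd
  7 is odd
  17 is odd
  22 is even
  20 is even
  14 is even
Evens: [28, 22, 20, 14]
Count of evens = 4
Final answer: 4


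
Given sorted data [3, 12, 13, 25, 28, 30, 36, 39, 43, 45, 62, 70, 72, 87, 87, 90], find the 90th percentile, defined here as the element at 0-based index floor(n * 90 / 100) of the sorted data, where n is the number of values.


The dataset has n = 16 elements.
Index = floor(16 * 90 / 100) = floor(1440 / 100) = floor(14.4) = 14
Counting from index 0 in the sorted data, the element at index 14 is 87.
Final answer: 87


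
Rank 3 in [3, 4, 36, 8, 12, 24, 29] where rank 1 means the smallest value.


Sort ascending: [3, 4, 8, 12, 24, 29, 36]
Find 3 in the sorted list.
3 is at position 1 (1-indexed).
Final answer: 1


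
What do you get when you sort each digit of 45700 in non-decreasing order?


The number 45700 has digits: 4, 5, 7, 0, 0
Sorted: 0, 0, 4, 5, 7
Joining the sorted digits gives the result.
Final answer: 00457


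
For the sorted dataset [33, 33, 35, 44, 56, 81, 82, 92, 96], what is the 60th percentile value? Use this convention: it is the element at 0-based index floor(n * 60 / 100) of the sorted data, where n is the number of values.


The dataset has n = 9 elements.
Index = floor(9 * 60 / 100) = floor(540 / 100) = floor(5.4) = 5
Counting from index 0 in the sorted data, the element at index 5 is 81.
Final answer: 81


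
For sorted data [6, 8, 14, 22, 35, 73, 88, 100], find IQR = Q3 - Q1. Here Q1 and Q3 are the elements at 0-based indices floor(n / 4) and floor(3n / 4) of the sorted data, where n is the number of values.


The data has n = 8 elements.
Q1 index = floor(8 / 4) = floor(2) = 2; Q3 index = floor(3 * 8 / 4) = floor(6) = 6
Q1 = element at index 2 = 14
Q3 = element at index 6 = 88
IQR = 88 - 14 = 74
Final answer: 74


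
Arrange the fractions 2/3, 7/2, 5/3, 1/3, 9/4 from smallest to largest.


Convert to decimal for comparison:
  2/3 = 0.6667
  7/2 = 3.5
  5/3 = 1.6667
  1/3 = 0.3333
  9/4 = 2.25
Decimals in increasing order: 0.3333 < 0.6667 < 1.6667 < 2.25 < 3.5
Writing each back as its fraction gives the sorted order.
Final answer: 1/3, 2/3, 5/3, 9/4, 7/2


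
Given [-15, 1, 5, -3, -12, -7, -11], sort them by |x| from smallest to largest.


Compute absolute values:
  |-15| = 15
  |1| = 1
  |5| = 5
  |-3| = 3
  |-12| = 12
  |-7| = 7
  |-11| = 11
Absolute values in increasing order: 1 < 3 < 5 < 7 < 11 < 12 < 15
Listing the original numbers in that order gives the answer.
Final answer: [1, -3, 5, -7, -11, -12, -15]


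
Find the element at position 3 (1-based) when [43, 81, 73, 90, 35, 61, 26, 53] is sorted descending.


Sort descending: [90, 81, 73, 61, 53, 43, 35, 26]
The 3rd element (1-indexed) is at index 2.
Value = 73
Final answer: 73


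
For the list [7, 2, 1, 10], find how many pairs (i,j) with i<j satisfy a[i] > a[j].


For each element, count the later elements that are smaller than it:
  7 (index 0): smaller elements after it = [2, 1] -> 2
  2 (index 1): smaller elements after it = [1] -> 1
  1 (index 2): smaller elements after it = [] -> 0
Total inversions = 2 + 1 + 0 = 3
Final answer: 3


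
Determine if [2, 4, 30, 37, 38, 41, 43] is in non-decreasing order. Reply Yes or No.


Check consecutive pairs:
  2 <= 4? True
  4 <= 30? True
  30 <= 37? True
  37 <= 38? True
  38 <= 41? True
  41 <= 43? True
Every consecutive pair is in order, so the list is non-decreasing.
Final answer: Yes


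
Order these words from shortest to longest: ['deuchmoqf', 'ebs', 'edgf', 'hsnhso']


Compute lengths:
  'deuchmoqf' has length 9
  'ebs' has length 3
  'edgf' has length 4
  'hsnhso' has length 6
Lengths in increasing order: 3 < 4 < 6 < 9
Listing the words in that order gives the answer.
Final answer: ['ebs', 'edgf', 'hsnhso', 'deuchmoqf']


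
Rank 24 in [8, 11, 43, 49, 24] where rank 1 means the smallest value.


Sort ascending: [8, 11, 24, 43, 49]
Find 24 in the sorted list.
24 is at position 3 (1-indexed).
Final answer: 3


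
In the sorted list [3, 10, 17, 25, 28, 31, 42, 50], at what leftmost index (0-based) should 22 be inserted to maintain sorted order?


List is sorted: [3, 10, 17, 25, 28, 31, 42, 50]
We need the leftmost position where 22 can be inserted, i.e. the first index whose element is >= 22 (or the end of the list if none is).
Binary search with low=0, high=8 (0-based indices):
  low=0, high=8, mid=4: a[4]=28 >= 22, so high = 4
  low=0, high=4, mid=2: a[2]=17 < 22, so low = 3
  low=3, high=4, mid=3: a[3]=25 >= 22, so high = 3
Now low = high = 3, so the insertion index is 3.
Final answer: 3


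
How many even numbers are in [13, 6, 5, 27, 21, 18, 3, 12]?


Check each element:
  13 is odd
  6 is even
  5 is odd
  27 is odd
  21 is odd
  18 is even
  3 is odd
  12 is even
Evens: [6, 18, 12]
Count of evens = 3
Final answer: 3


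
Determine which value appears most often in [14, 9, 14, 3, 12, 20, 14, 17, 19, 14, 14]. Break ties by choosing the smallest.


Count the frequency of each value:
  3 appears 1 time(s)
  9 appears 1 time(s)
  12 appears 1 time(s)
  14 appears 5 time(s)
  17 appears 1 time(s)
  19 appears 1 time(s)
  20 appears 1 time(s)
Maximum frequency is 5.
Only 14 reaches that frequency, so it is the mode.
Final answer: 14


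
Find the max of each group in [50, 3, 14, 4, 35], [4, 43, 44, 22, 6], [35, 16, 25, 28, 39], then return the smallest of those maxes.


Find max of each group:
  Group 1: [50, 3, 14, 4, 35] -> max = 50
  Group 2: [4, 43, 44, 22, 6] -> max = 44
  Group 3: [35, 16, 25, 28, 39] -> max = 39
Maxes: [50, 44, 39]
Minimum of maxes = 39
Final answer: 39


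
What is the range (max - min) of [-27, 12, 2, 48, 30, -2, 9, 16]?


Maximum value: 48
Minimum value: -27
Range = 48 - (-27) = 75
Final answer: 75


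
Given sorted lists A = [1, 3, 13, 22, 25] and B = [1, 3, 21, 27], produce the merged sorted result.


List A: [1, 3, 13, 22, 25]
List B: [1, 3, 21, 27]
Repeatedly compare the front elements and take the smaller:
  1 vs 1 -> take 1
  3 vs 1 -> take 1
  3 vs 3 -> take 3
  13 vs 3 -> take 3
  13 vs 21 -> take 13
  22 vs 21 -> take 21
  22 vs 27 -> take 22
  25 vs 27 -> take 25
  A is exhausted; append the rest of B: [27]
Final answer: [1, 1, 3, 3, 13, 21, 22, 25, 27]


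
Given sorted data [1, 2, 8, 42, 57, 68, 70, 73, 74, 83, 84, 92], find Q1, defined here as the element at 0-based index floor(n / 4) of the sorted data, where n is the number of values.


The list has n = 12 elements.
Q1 index = floor(12 / 4) = floor(3) = 3
Counting from index 0 in the sorted data, the element at index 3 is 42.
Final answer: 42


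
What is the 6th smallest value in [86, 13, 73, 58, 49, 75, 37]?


Sort ascending: [13, 37, 49, 58, 73, 75, 86]
The 6th element (1-indexed) is at index 5.
Value = 75
Final answer: 75


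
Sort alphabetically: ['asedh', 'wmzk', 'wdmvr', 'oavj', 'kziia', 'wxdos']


Compare strings character by character (the first differing letter decides):
  'asedh' < 'kziia' since 'a' < 'k' at position 1
  'kziia' < 'oavj' since 'k' < 'o' at position 1
  'oavj' < 'wdmvr' since 'o' < 'w' at position 1
  'wdmvr' < 'wmzk' since 'd' < 'm' at position 2
  'wmzk' < 'wxdos' since 'm' < 'x' at position 2
Chaining these comparisons gives the alphabetical order.
Final answer: ['asedh', 'kziia', 'oavj', 'wdmvr', 'wmzk', 'wxdos']


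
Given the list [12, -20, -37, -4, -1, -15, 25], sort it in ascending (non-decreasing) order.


Original list: [12, -20, -37, -4, -1, -15, 25]
Repeatedly take the smallest remaining element:
  Remaining [12, -20, -37, -4, -1, -15, 25] -> smallest is -37
  Remaining [12, -20, -4, -1, -15, 25] -> smallest is -20
  Remaining [12, -4, -1, -15, 25] -> smallest is -15
  Remaining [12, -4, -1, 25] -> smallest is -4
  Remaining [12, -1, 25] -> smallest is -1
  Remaining [12, 25] -> smallest is 12
  Remaining [25] -> smallest is 25
Collecting the picks in order gives the sorted list.
Final answer: [-37, -20, -15, -4, -1, 12, 25]


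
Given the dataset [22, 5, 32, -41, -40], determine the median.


First, sort the list: [-41, -40, 5, 22, 32]
The list has 5 elements (odd count).
The middle index is 2 (0-based), and the element there is 5.
Final answer: 5


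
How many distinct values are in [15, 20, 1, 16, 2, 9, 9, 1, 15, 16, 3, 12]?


List all unique values:
Distinct values: [1, 2, 3, 9, 12, 15, 16, 20]
Count = 8
Final answer: 8


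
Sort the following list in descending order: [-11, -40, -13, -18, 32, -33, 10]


Original list: [-11, -40, -13, -18, 32, -33, 10]
Repeatedly take the largest remaining element:
  Remaining [-11, -40, -13, -18, 32, -33, 10] -> largest is 32
  Remaining [-11, -40, -13, -18, -33, 10] -> largest is 10
  Remaining [-11, -40, -13, -18, -33] -> largest is -11
  Remaining [-40, -13, -18, -33] -> largest is -13
  Remaining [-40, -18, -33] -> largest is -18
  Remaining [-40, -33] -> largest is -33
  Remaining [-40] -> largest is -40
Collecting the picks in order gives the descending list.
Final answer: [32, 10, -11, -13, -18, -33, -40]


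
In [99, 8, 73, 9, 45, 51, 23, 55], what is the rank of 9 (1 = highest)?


Sort descending: [99, 73, 55, 51, 45, 23, 9, 8]
Find 9 in the sorted list.
9 is at position 7.
Final answer: 7


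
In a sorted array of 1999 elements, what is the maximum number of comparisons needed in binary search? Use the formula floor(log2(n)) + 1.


Binary search halves the search space each step.
Maximum comparisons = floor(log2(1999)) + 1
log2(1999) = 10.9651
floor(log2(1999)) = 10, so 10 + 1 = 11
Final answer: 11


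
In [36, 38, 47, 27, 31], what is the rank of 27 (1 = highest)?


Sort descending: [47, 38, 36, 31, 27]
Find 27 in the sorted list.
27 is at position 5.
Final answer: 5


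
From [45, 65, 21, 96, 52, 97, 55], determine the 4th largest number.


Sort descending: [97, 96, 65, 55, 52, 45, 21]
The 4th element (1-indexed) is at index 3.
Value = 55
Final answer: 55


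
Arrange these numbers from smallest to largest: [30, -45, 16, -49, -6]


Original list: [30, -45, 16, -49, -6]
Repeatedly take the smallest remaining element:
  Remaining [30, -45, 16, -49, -6] -> smallest is -49
  Remaining [30, -45, 16, -6] -> smallest is -45
  Remaining [30, 16, -6] -> smallest is -6
  Remaining [30, 16] -> smallest is 16
  Remaining [30] -> smallest is 30
Collecting the picks in order gives the sorted list.
Final answer: [-49, -45, -6, 16, 30]


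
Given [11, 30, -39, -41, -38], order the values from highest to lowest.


Original list: [11, 30, -39, -41, -38]
Repeatedly take the largest remaining element:
  Remaining [11, 30, -39, -41, -38] -> largest is 30
  Remaining [11, -39, -41, -38] -> largest is 11
  Remaining [-39, -41, -38] -> largest is -38
  Remaining [-39, -41] -> largest is -39
  Remaining [-41] -> largest is -41
Collecting the picks in order gives the descending list.
Final answer: [30, 11, -38, -39, -41]


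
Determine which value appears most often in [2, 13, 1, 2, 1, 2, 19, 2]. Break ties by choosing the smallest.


Count the frequency of each value:
  1 appears 2 time(s)
  2 appears 4 time(s)
  13 appears 1 time(s)
  19 appears 1 time(s)
Maximum frequency is 4.
Only 2 reaches that frequency, so it is the mode.
Final answer: 2


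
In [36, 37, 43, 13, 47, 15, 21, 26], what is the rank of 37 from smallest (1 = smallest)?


Sort ascending: [13, 15, 21, 26, 36, 37, 43, 47]
Find 37 in the sorted list.
37 is at position 6 (1-indexed).
Final answer: 6


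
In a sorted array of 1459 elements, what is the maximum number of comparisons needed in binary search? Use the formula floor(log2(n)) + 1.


Binary search halves the search space each step.
Maximum comparisons = floor(log2(1459)) + 1
log2(1459) = 10.5108
floor(log2(1459)) = 10, so 10 + 1 = 11
Final answer: 11


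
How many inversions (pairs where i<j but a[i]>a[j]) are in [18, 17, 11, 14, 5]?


For each element, count the later elements that are smaller than it:
  18 (index 0): smaller elements after it = [17, 11, 14, 5] -> 4
  17 (index 1): smaller elements after it = [11, 14, 5] -> 3
  11 (index 2): smaller elements after it = [5] -> 1
  14 (index 3): smaller elements after it = [5] -> 1
Total inversions = 4 + 3 + 1 + 1 = 9
Final answer: 9


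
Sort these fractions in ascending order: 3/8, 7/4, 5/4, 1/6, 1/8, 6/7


Convert to decimal for comparison:
  3/8 = 0.375
  7/4 = 1.75
  5/4 = 1.25
  1/6 = 0.1667
  1/8 = 0.125
  6/7 = 0.8571
Decimals in increasing order: 0.125 < 0.1667 < 0.375 < 0.8571 < 1.25 < 1.75
Writing each back as its fraction gives the sorted order.
Final answer: 1/8, 1/6, 3/8, 6/7, 5/4, 7/4


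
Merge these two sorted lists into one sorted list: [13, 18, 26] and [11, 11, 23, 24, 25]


List A: [13, 18, 26]
List B: [11, 11, 23, 24, 25]
Repeatedly compare the front elements and take the smaller:
  13 vs 11 -> take 11
  13 vs 11 -> take 11
  13 vs 23 -> take 13
  18 vs 23 -> take 18
  26 vs 23 -> take 23
  26 vs 24 -> take 24
  26 vs 25 -> take 25
  B is exhausted; append the rest of A: [26]
Final answer: [11, 11, 13, 18, 23, 24, 25, 26]


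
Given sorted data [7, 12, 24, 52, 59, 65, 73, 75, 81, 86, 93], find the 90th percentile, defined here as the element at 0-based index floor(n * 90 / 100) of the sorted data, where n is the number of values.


The dataset has n = 11 elements.
Index = floor(11 * 90 / 100) = floor(990 / 100) = floor(9.9) = 9
Counting from index 0 in the sorted data, the element at index 9 is 86.
Final answer: 86


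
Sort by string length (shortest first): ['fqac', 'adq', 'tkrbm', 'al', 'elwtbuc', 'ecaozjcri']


Compute lengths:
  'fqac' has length 4
  'adq' has length 3
  'tkrbm' has length 5
  'al' has length 2
  'elwtbuc' has length 7
  'ecaozjcri' has length 9
Lengths in increasing order: 2 < 3 < 4 < 5 < 7 < 9
Listing the words in that order gives the answer.
Final answer: ['al', 'adq', 'fqac', 'tkrbm', 'elwtbuc', 'ecaozjcri']


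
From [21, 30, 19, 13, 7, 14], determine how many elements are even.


Check each element:
  21 is odd
  30 is even
  19 is odd
  13 is odd
  7 is odd
  14 is even
Evens: [30, 14]
Count of evens = 2
Final answer: 2


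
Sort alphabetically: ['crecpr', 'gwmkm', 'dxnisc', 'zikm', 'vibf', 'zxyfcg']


Compare strings character by character (the first differing letter decides):
  'crecpr' < 'dxnisc' since 'c' < 'd' at position 1
  'dxnisc' < 'gwmkm' since 'd' < 'g' at position 1
  'gwmkm' < 'vibf' since 'g' < 'v' at position 1
  'vibf' < 'zikm' since 'v' < 'z' at position 1
  'zikm' < 'zxyfcg' since 'i' < 'x' at position 2
Chaining these comparisons gives the alphabetical order.
Final answer: ['crecpr', 'dxnisc', 'gwmkm', 'vibf', 'zikm', 'zxyfcg']


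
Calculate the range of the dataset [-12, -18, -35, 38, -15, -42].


Maximum value: 38
Minimum value: -42
Range = 38 - (-42) = 80
Final answer: 80


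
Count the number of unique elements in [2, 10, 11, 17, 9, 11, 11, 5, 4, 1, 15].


List all unique values:
Distinct values: [1, 2, 4, 5, 9, 10, 11, 15, 17]
Count = 9
Final answer: 9


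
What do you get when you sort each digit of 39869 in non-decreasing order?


The number 39869 has digits: 3, 9, 8, 6, 9
Sorted: 3, 6, 8, 9, 9
Joining the sorted digits gives the result.
Final answer: 36899


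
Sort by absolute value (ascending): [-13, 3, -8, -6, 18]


Compute absolute values:
  |-13| = 13
  |3| = 3
  |-8| = 8
  |-6| = 6
  |18| = 18
Absolute values in increasing order: 3 < 6 < 8 < 13 < 18
Listing the original numbers in that order gives the answer.
Final answer: [3, -6, -8, -13, 18]


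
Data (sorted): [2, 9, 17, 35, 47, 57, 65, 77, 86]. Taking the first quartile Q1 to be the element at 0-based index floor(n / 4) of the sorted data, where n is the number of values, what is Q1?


The list has n = 9 elements.
Q1 index = floor(9 / 4) = floor(2.25) = 2
Counting from index 0 in the sorted data, the element at index 2 is 17.
Final answer: 17


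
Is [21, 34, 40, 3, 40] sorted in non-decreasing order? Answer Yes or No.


Check consecutive pairs:
  21 <= 34? True
  34 <= 40? True
  40 <= 3? False
  3 <= 40? True
1 consecutive pair(s) are out of order, so the list is not sorted.
Final answer: No


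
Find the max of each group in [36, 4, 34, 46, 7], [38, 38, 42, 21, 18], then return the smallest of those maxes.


Find max of each group:
  Group 1: [36, 4, 34, 46, 7] -> max = 46
  Group 2: [38, 38, 42, 21, 18] -> max = 42
Maxes: [46, 42]
Minimum of maxes = 42
Final answer: 42


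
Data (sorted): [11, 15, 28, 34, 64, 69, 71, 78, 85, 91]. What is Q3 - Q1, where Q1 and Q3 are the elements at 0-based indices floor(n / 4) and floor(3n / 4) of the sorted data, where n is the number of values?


The data has n = 10 elements.
Q1 index = floor(10 / 4) = floor(2.5) = 2; Q3 index = floor(3 * 10 / 4) = floor(7.5) = 7
Q1 = element at index 2 = 28
Q3 = element at index 7 = 78
IQR = 78 - 28 = 50
Final answer: 50


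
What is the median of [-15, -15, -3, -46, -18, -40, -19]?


First, sort the list: [-46, -40, -19, -18, -15, -15, -3]
The list has 7 elements (odd count).
The middle index is 3 (0-based), and the element there is -18.
Final answer: -18


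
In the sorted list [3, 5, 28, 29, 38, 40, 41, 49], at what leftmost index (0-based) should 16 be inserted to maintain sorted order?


List is sorted: [3, 5, 28, 29, 38, 40, 41, 49]
We need the leftmost position where 16 can be inserted, i.e. the first index whose element is >= 16 (or the end of the list if none is).
Binary search with low=0, high=8 (0-based indices):
  low=0, high=8, mid=4: a[4]=38 >= 16, so high = 4
  low=0, high=4, mid=2: a[2]=28 >= 16, so high = 2
  low=0, high=2, mid=1: a[1]=5 < 16, so low = 2
Now low = high = 2, so the insertion index is 2.
Final answer: 2


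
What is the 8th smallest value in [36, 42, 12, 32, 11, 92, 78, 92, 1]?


Sort ascending: [1, 11, 12, 32, 36, 42, 78, 92, 92]
The 8th element (1-indexed) is at index 7.
Value = 92
Final answer: 92


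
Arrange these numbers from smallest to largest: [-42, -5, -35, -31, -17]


Original list: [-42, -5, -35, -31, -17]
Repeatedly take the smallest remaining element:
  Remaining [-42, -5, -35, -31, -17] -> smallest is -42
  Remaining [-5, -35, -31, -17] -> smallest is -35
  Remaining [-5, -31, -17] -> smallest is -31
  Remaining [-5, -17] -> smallest is -17
  Remaining [-5] -> smallest is -5
Collecting the picks in order gives the sorted list.
Final answer: [-42, -35, -31, -17, -5]


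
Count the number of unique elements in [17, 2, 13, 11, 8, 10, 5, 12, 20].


List all unique values:
Distinct values: [2, 5, 8, 10, 11, 12, 13, 17, 20]
Count = 9
Final answer: 9


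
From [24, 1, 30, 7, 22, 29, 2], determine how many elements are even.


Check each element:
  24 is even
  1 is odd
  30 is even
  7 is odd
  22 is even
  29 is odd
  2 is even
Evens: [24, 30, 22, 2]
Count of evens = 4
Final answer: 4


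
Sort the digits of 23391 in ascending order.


The number 23391 has digits: 2, 3, 3, 9, 1
Sorted: 1, 2, 3, 3, 9
Joining the sorted digits gives the result.
Final answer: 12339


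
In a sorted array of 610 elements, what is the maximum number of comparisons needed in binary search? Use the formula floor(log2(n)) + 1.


Binary search halves the search space each step.
Maximum comparisons = floor(log2(610)) + 1
log2(610) = 9.2527
floor(log2(610)) = 9, so 9 + 1 = 10
Final answer: 10


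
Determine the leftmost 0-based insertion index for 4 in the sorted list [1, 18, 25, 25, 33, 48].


List is sorted: [1, 18, 25, 25, 33, 48]
We need the leftmost position where 4 can be inserted, i.e. the first index whose element is >= 4 (or the end of the list if none is).
Binary search with low=0, high=6 (0-based indices):
  low=0, high=6, mid=3: a[3]=25 >= 4, so high = 3
  low=0, high=3, mid=1: a[1]=18 >= 4, so high = 1
  low=0, high=1, mid=0: a[0]=1 < 4, so low = 1
Now low = high = 1, so the insertion index is 1.
Final answer: 1


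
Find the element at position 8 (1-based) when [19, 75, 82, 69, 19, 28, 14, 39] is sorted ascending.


Sort ascending: [14, 19, 19, 28, 39, 69, 75, 82]
The 8th element (1-indexed) is at index 7.
Value = 82
Final answer: 82


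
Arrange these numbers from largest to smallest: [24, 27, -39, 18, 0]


Original list: [24, 27, -39, 18, 0]
Repeatedly take the largest remaining element:
  Remaining [24, 27, -39, 18, 0] -> largest is 27
  Remaining [24, -39, 18, 0] -> largest is 24
  Remaining [-39, 18, 0] -> largest is 18
  Remaining [-39, 0] -> largest is 0
  Remaining [-39] -> largest is -39
Collecting the picks in order gives the descending list.
Final answer: [27, 24, 18, 0, -39]


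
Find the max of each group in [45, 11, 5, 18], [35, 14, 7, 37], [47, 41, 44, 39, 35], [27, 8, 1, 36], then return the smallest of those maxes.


Find max of each group:
  Group 1: [45, 11, 5, 18] -> max = 45
  Group 2: [35, 14, 7, 37] -> max = 37
  Group 3: [47, 41, 44, 39, 35] -> max = 47
  Group 4: [27, 8, 1, 36] -> max = 36
Maxes: [45, 37, 47, 36]
Minimum of maxes = 36
Final answer: 36


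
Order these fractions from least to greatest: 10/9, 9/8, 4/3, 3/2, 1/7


Convert to decimal for comparison:
  10/9 = 1.1111
  9/8 = 1.125
  4/3 = 1.3333
  3/2 = 1.5
  1/7 = 0.1429
Decimals in increasing order: 0.1429 < 1.1111 < 1.125 < 1.3333 < 1.5
Writing each back as its fraction gives the sorted order.
Final answer: 1/7, 10/9, 9/8, 4/3, 3/2


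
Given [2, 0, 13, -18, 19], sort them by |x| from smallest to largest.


Compute absolute values:
  |2| = 2
  |0| = 0
  |13| = 13
  |-18| = 18
  |19| = 19
Absolute values in increasing order: 0 < 2 < 13 < 18 < 19
Listing the original numbers in that order gives the answer.
Final answer: [0, 2, 13, -18, 19]


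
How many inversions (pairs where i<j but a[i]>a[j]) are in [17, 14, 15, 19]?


For each element, count the later elements that are smaller than it:
  17 (index 0): smaller elements after it = [14, 15] -> 2
  14 (index 1): smaller elements after it = [] -> 0
  15 (index 2): smaller elements after it = [] -> 0
Total inversions = 2 + 0 + 0 = 2
Final answer: 2


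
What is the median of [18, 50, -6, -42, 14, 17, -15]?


First, sort the list: [-42, -15, -6, 14, 17, 18, 50]
The list has 7 elements (odd count).
The middle index is 3 (0-based), and the element there is 14.
Final answer: 14


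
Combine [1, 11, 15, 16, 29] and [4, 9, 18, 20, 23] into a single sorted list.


List A: [1, 11, 15, 16, 29]
List B: [4, 9, 18, 20, 23]
Repeatedly compare the front elements and take the smaller:
  1 vs 4 -> take 1
  11 vs 4 -> take 4
  11 vs 9 -> take 9
  11 vs 18 -> take 11
  15 vs 18 -> take 15
  16 vs 18 -> take 16
  29 vs 18 -> take 18
  29 vs 20 -> take 20
  29 vs 23 -> take 23
  B is exhausted; append the rest of A: [29]
Final answer: [1, 4, 9, 11, 15, 16, 18, 20, 23, 29]


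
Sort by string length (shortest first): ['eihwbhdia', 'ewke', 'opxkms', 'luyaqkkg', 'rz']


Compute lengths:
  'eihwbhdia' has length 9
  'ewke' has length 4
  'opxkms' has length 6
  'luyaqkkg' has length 8
  'rz' has length 2
Lengths in increasing order: 2 < 4 < 6 < 8 < 9
Listing the words in that order gives the answer.
Final answer: ['rz', 'ewke', 'opxkms', 'luyaqkkg', 'eihwbhdia']


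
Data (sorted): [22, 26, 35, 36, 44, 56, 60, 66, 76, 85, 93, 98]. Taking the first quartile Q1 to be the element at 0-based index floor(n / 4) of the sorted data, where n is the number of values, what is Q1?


The list has n = 12 elements.
Q1 index = floor(12 / 4) = floor(3) = 3
Counting from index 0 in the sorted data, the element at index 3 is 36.
Final answer: 36


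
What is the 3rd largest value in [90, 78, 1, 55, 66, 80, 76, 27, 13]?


Sort descending: [90, 80, 78, 76, 66, 55, 27, 13, 1]
The 3rd element (1-indexed) is at index 2.
Value = 78
Final answer: 78


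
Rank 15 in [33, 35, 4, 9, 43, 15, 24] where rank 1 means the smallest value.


Sort ascending: [4, 9, 15, 24, 33, 35, 43]
Find 15 in the sorted list.
15 is at position 3 (1-indexed).
Final answer: 3


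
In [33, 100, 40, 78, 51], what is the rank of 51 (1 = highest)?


Sort descending: [100, 78, 51, 40, 33]
Find 51 in the sorted list.
51 is at position 3.
Final answer: 3


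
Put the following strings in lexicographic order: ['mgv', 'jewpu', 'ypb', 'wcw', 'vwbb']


Compare strings character by character (the first differing letter decides):
  'jewpu' < 'mgv' since 'j' < 'm' at position 1
  'mgv' < 'vwbb' since 'm' < 'v' at position 1
  'vwbb' < 'wcw' since 'v' < 'w' at position 1
  'wcw' < 'ypb' since 'w' < 'y' at position 1
Chaining these comparisons gives the alphabetical order.
Final answer: ['jewpu', 'mgv', 'vwbb', 'wcw', 'ypb']


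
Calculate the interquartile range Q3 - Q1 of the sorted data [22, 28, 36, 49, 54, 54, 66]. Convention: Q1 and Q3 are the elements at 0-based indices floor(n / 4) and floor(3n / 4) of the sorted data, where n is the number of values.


The data has n = 7 elements.
Q1 index = floor(7 / 4) = floor(1.75) = 1; Q3 index = floor(3 * 7 / 4) = floor(5.25) = 5
Q1 = element at index 1 = 28
Q3 = element at index 5 = 54
IQR = 54 - 28 = 26
Final answer: 26


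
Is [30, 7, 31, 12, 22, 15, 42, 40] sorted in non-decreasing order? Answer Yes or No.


Check consecutive pairs:
  30 <= 7? False
  7 <= 31? True
  31 <= 12? False
  12 <= 22? True
  22 <= 15? False
  15 <= 42? True
  42 <= 40? False
4 consecutive pair(s) are out of order, so the list is not sorted.
Final answer: No


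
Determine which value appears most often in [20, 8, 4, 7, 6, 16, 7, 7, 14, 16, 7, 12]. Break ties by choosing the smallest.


Count the frequency of each value:
  4 appears 1 time(s)
  6 appears 1 time(s)
  7 appears 4 time(s)
  8 appears 1 time(s)
  12 appears 1 time(s)
  14 appears 1 time(s)
  16 appears 2 time(s)
  20 appears 1 time(s)
Maximum frequency is 4.
Only 7 reaches that frequency, so it is the mode.
Final answer: 7


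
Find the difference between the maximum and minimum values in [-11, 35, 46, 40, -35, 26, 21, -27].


Maximum value: 46
Minimum value: -35
Range = 46 - (-35) = 81
Final answer: 81


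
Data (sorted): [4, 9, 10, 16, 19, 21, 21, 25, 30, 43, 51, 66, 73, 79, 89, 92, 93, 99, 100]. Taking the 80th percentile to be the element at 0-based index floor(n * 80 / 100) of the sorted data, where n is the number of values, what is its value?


The dataset has n = 19 elements.
Index = floor(19 * 80 / 100) = floor(1520 / 100) = floor(15.2) = 15
Counting from index 0 in the sorted data, the element at index 15 is 92.
Final answer: 92


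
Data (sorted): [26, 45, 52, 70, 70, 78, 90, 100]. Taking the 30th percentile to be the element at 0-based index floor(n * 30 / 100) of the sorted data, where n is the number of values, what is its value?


The dataset has n = 8 elements.
Index = floor(8 * 30 / 100) = floor(240 / 100) = floor(2.4) = 2
Counting from index 0 in the sorted data, the element at index 2 is 52.
Final answer: 52


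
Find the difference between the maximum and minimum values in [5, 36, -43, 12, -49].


Maximum value: 36
Minimum value: -49
Range = 36 - (-49) = 85
Final answer: 85


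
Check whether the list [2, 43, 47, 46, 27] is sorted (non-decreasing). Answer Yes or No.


Check consecutive pairs:
  2 <= 43? True
  43 <= 47? True
  47 <= 46? False
  46 <= 27? False
2 consecutive pair(s) are out of order, so the list is not sorted.
Final answer: No
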